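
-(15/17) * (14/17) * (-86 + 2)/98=180/289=0.62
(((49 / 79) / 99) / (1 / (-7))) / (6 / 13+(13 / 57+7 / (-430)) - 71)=36430030 / 58418143509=0.00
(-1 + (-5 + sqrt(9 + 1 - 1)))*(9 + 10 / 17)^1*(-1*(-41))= -1179.35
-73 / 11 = -6.64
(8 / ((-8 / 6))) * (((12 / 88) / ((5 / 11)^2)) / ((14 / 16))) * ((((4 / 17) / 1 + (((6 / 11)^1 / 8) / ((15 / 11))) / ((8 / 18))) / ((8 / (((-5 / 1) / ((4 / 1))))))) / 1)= 46827 / 190400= 0.25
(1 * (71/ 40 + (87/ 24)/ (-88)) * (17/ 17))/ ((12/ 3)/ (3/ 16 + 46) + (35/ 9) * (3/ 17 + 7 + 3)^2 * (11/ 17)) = 199423843389/ 29983639216960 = 0.01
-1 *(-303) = 303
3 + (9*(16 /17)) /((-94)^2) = 112695 /37553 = 3.00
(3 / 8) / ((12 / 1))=1 / 32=0.03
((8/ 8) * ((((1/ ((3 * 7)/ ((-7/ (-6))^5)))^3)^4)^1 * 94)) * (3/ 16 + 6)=18975641368341062853116019103561402317610117/ 23087534488653759723896153592112932669307260336340992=0.00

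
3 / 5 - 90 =-447 / 5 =-89.40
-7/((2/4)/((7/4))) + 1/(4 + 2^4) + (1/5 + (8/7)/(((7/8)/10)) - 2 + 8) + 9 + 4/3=3025/588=5.14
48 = 48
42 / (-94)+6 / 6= 26 / 47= 0.55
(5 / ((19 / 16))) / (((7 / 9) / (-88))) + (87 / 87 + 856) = 50621 / 133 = 380.61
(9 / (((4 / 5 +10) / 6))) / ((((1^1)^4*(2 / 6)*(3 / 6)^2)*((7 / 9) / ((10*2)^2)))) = 216000 / 7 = 30857.14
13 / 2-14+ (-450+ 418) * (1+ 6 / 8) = -127 / 2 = -63.50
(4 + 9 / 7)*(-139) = -5143 / 7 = -734.71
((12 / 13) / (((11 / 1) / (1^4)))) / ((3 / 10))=40 / 143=0.28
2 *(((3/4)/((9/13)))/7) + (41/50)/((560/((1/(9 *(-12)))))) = 935959/3024000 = 0.31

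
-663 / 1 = -663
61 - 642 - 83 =-664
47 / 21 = 2.24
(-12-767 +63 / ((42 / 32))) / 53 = -731 / 53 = -13.79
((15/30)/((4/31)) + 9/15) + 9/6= 239/40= 5.98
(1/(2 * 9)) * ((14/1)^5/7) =38416/9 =4268.44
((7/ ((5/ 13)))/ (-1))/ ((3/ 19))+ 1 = -1714/ 15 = -114.27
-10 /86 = -5 /43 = -0.12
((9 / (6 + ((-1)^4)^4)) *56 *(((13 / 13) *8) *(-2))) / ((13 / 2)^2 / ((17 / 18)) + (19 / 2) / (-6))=-235008 / 8803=-26.70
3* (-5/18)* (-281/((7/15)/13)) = 6523.21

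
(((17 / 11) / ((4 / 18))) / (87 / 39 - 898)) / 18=-13 / 30140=-0.00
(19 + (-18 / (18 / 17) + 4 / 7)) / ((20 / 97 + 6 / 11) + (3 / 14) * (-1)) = 38412 / 8027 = 4.79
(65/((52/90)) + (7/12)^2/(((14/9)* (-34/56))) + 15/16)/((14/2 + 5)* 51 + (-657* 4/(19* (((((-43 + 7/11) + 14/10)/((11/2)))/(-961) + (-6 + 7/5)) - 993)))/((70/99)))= 1186307966234041/6422630387905008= 0.18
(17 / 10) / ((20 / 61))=1037 / 200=5.18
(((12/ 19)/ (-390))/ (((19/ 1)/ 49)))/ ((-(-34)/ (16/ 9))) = -784/ 3590145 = -0.00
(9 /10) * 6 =27 /5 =5.40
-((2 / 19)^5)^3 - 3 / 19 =-2397020057348685131 / 15181127029874798299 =-0.16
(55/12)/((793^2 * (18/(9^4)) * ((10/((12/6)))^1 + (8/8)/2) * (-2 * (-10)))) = 243/10061584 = 0.00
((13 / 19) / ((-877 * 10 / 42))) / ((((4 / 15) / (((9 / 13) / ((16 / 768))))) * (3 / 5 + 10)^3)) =-850500 / 2480737451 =-0.00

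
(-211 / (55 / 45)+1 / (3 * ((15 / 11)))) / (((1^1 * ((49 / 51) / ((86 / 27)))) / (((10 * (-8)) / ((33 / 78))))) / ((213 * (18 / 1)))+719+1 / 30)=-7369722770176 / 30738542449989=-0.24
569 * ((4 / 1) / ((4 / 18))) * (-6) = -61452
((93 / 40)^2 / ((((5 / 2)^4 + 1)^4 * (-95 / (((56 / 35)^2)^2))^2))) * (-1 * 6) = -891532131434496 / 14879192825713134765625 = -0.00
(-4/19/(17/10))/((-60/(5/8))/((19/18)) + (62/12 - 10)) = 240/185623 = 0.00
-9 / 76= -0.12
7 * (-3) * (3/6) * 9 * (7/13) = -1323/26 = -50.88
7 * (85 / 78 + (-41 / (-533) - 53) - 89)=-5915 / 6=-985.83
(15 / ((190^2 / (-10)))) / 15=-1 / 3610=-0.00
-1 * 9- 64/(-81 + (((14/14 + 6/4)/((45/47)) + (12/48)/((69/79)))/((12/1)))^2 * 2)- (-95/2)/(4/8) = 346520250154/3992570687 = 86.79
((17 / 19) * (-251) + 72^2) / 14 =354.24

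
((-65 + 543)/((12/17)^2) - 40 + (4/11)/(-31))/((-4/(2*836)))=-428846017/1116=-384270.62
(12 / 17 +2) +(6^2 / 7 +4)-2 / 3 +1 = 4349 / 357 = 12.18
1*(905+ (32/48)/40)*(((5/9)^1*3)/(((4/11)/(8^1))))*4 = 1194622/9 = 132735.78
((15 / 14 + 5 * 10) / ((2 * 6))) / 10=143 / 336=0.43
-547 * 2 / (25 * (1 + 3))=-10.94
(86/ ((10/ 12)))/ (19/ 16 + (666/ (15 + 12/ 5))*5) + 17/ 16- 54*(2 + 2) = -1532559661/ 7148080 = -214.40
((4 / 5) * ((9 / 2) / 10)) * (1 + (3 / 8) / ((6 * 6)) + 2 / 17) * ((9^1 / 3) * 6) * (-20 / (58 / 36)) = -447363 / 4930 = -90.74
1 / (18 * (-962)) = -1 / 17316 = -0.00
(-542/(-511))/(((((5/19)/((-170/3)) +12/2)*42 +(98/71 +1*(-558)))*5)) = -12429686/17860259935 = -0.00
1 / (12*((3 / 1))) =1 / 36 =0.03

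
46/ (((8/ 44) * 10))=253/ 10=25.30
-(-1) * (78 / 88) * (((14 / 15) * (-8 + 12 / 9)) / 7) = -26 / 33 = -0.79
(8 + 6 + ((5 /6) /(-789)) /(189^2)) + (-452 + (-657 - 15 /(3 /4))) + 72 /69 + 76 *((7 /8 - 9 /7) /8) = -34782151596923 /31114991376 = -1117.86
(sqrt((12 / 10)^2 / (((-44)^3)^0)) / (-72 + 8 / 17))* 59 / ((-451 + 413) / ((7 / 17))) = 1239 / 115520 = 0.01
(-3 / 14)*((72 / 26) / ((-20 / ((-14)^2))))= 378 / 65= 5.82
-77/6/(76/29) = -2233/456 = -4.90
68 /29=2.34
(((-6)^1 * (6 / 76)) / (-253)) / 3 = 3 / 4807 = 0.00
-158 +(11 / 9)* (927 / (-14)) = -3345 / 14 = -238.93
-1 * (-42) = 42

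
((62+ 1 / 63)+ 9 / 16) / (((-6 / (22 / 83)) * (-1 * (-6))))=-693869 / 1505952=-0.46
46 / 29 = 1.59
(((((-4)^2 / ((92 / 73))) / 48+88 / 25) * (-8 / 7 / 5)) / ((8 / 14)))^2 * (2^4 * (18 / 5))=132.00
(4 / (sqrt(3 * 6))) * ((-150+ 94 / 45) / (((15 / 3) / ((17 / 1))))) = -226304 * sqrt(2) / 675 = -474.14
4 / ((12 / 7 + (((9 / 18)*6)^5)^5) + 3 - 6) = 7 / 1482755066523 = 0.00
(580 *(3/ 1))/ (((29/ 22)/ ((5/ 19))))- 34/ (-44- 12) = 185123/ 532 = 347.98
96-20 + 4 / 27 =2056 / 27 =76.15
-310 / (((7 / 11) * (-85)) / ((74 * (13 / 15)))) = 656084 / 1785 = 367.55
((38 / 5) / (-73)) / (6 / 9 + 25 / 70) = -1596 / 15695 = -0.10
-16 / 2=-8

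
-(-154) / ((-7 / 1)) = -22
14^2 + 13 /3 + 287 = 1462 /3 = 487.33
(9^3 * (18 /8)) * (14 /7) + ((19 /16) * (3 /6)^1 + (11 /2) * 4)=105699 /32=3303.09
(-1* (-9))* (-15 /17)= -135 /17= -7.94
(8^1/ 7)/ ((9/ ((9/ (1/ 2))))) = 16/ 7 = 2.29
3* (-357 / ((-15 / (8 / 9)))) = 952 / 15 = 63.47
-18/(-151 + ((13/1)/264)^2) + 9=95969871/10523927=9.12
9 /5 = 1.80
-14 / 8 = -7 / 4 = -1.75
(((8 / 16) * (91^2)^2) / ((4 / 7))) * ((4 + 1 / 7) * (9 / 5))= 17898064821 / 40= 447451620.52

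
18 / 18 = 1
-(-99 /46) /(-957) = -3 /1334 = -0.00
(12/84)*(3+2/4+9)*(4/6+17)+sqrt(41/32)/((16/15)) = 15*sqrt(82)/128+1325/42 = 32.61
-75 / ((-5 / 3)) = 45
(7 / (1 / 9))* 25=1575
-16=-16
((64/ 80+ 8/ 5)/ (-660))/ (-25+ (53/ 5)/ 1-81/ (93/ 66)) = 31/ 612810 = 0.00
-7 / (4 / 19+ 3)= -133 / 61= -2.18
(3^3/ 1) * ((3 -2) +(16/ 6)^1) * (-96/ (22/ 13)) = -5616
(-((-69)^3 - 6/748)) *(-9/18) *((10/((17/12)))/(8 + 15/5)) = -3685871070/34969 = -105403.96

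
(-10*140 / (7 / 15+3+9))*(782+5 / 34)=-279226500 / 3179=-87834.70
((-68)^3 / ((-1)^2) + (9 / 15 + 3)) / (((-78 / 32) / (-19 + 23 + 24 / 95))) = 781717376 / 1425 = 548573.60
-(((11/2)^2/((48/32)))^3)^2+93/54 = -3138428296369/46656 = -67267410.33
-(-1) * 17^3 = 4913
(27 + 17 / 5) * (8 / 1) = 1216 / 5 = 243.20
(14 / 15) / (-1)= -14 / 15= -0.93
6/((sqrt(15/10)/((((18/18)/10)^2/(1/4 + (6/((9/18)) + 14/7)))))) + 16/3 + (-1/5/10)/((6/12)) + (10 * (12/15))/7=2 * sqrt(6)/1425 + 3379/525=6.44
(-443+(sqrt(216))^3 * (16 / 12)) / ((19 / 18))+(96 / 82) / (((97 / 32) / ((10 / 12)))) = -31688278 / 75563+31104 * sqrt(6) / 19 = 3590.58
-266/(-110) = 133/55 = 2.42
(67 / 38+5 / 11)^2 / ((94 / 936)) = 100541493 / 2053007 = 48.97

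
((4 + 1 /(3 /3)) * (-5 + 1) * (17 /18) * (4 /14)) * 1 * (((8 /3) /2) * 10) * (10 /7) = -136000 /1323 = -102.80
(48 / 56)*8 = 48 / 7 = 6.86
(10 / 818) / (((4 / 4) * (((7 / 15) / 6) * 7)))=450 / 20041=0.02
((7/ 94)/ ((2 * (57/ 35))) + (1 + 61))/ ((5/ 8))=1329274/ 13395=99.24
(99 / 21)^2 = 1089 / 49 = 22.22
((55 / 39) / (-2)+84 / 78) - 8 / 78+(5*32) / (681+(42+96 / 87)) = 267633 / 545974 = 0.49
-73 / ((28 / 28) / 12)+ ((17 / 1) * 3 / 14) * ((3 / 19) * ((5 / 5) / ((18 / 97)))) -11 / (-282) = -872.86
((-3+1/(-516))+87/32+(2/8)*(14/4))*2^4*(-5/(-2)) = 12215/516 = 23.67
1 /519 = 0.00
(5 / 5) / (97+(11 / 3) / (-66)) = 18 / 1745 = 0.01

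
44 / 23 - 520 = -11916 / 23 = -518.09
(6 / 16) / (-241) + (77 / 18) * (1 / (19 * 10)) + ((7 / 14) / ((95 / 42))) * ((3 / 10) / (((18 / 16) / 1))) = 658601 / 8242200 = 0.08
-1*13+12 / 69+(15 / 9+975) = 963.84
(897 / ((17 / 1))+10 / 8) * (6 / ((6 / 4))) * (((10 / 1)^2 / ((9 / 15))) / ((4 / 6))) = 918250 / 17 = 54014.71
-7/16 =-0.44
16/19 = 0.84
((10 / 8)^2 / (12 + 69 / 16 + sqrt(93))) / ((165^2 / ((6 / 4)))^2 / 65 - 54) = 0.00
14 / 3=4.67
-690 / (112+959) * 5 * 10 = -11500 / 357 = -32.21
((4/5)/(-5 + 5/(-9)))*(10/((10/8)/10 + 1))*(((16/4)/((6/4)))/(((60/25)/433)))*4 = -110848/45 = -2463.29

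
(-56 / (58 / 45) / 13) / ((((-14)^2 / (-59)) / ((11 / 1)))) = 29205 / 2639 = 11.07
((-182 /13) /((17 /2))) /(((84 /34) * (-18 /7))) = 7 /27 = 0.26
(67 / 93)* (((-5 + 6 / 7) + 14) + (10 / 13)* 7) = 92929 / 8463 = 10.98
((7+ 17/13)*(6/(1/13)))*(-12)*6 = -46656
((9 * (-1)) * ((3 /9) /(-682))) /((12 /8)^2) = 2 /1023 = 0.00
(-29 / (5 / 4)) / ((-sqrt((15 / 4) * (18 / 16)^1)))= 464 * sqrt(30) / 225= 11.30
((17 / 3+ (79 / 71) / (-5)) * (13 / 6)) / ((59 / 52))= 1959724 / 188505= 10.40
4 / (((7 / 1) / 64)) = 256 / 7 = 36.57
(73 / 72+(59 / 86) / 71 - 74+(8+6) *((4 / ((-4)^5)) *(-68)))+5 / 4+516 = 393903503 / 879264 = 447.99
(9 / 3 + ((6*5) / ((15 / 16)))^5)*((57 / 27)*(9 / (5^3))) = 127506853 / 25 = 5100274.12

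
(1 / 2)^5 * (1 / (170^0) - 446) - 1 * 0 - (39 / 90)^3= -13.99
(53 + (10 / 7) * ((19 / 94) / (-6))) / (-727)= -104527 / 1435098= -0.07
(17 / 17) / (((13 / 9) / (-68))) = -612 / 13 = -47.08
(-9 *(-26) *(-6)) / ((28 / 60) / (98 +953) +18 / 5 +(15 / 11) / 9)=-4508790 / 12049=-374.20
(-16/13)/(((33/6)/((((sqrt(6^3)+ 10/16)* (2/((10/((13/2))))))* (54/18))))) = -13.37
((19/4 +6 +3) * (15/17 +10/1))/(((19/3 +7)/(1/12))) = 2035/2176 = 0.94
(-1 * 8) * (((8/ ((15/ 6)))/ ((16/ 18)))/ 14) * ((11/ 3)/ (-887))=264/ 31045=0.01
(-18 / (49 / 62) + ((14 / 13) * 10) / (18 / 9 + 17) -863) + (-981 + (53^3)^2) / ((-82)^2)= 67045803020050 / 20345143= 3295420.58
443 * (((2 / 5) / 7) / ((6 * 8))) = 443 / 840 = 0.53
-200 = -200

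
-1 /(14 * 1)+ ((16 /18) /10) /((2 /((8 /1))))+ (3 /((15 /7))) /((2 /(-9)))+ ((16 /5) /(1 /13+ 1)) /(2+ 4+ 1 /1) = -12329 /2205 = -5.59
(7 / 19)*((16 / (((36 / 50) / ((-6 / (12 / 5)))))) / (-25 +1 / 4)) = 14000 / 16929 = 0.83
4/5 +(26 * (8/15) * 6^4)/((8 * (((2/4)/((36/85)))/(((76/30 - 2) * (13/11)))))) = 28053772/23375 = 1200.16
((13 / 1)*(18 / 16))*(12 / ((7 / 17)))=5967 / 14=426.21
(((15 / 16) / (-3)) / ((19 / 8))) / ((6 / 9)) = -15 / 76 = -0.20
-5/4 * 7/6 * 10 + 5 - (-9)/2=-61/12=-5.08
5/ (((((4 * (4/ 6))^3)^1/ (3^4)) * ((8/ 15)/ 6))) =240.27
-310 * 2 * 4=-2480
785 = 785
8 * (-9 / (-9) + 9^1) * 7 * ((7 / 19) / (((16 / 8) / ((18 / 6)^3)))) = 52920 / 19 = 2785.26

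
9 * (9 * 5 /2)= 405 /2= 202.50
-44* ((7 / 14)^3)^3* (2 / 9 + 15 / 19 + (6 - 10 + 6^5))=-14621035 / 21888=-667.99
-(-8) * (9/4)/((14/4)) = 36/7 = 5.14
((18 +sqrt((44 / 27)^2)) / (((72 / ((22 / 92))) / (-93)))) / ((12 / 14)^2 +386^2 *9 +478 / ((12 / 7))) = -4427885 / 979504812756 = -0.00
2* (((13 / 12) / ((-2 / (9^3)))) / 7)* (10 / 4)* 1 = -15795 / 56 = -282.05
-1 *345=-345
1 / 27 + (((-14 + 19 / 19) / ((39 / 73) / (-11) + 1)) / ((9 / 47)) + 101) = 612293 / 20628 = 29.68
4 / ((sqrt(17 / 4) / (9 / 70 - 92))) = -178.26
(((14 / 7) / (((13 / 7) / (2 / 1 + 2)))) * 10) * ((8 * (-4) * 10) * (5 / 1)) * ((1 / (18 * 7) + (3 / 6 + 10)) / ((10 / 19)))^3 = -254709263942656 / 464373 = -548501450.22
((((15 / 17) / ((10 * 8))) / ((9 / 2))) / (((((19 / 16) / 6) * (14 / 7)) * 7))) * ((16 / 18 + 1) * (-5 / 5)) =-2 / 1197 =-0.00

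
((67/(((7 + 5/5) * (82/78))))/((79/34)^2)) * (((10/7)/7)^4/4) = 943946250/1475103044681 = 0.00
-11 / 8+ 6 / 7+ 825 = 46171 / 56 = 824.48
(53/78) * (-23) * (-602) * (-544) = -199603936/39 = -5118049.64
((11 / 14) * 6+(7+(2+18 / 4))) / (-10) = -51 / 28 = -1.82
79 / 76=1.04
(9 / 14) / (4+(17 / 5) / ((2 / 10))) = 3 / 98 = 0.03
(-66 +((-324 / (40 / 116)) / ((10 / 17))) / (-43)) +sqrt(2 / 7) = -31017 / 1075 +sqrt(14) / 7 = -28.32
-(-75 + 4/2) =73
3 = 3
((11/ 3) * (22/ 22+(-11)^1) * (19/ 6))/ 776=-1045/ 6984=-0.15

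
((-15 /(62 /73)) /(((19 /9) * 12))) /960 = -219 /301568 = -0.00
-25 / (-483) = 25 / 483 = 0.05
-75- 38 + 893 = 780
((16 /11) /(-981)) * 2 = -32 /10791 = -0.00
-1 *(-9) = 9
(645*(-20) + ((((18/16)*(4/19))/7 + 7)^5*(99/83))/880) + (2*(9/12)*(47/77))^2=-13776430516919275676721/1069945441672701440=-12875.83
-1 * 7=-7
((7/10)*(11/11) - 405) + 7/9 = -36317/90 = -403.52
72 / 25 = 2.88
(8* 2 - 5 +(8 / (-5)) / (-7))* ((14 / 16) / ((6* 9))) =131 / 720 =0.18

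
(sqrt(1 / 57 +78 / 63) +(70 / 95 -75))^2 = (-9877 +sqrt(22211))^2 / 17689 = 5349.84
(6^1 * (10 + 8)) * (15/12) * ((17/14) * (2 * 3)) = 983.57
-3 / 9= -1 / 3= -0.33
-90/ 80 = -9/ 8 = -1.12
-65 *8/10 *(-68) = 3536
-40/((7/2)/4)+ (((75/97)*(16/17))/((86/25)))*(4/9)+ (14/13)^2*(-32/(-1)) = -2140988896/251648943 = -8.51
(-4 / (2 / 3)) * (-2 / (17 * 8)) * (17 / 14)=3 / 28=0.11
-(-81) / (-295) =-81 / 295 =-0.27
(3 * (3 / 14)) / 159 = 3 / 742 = 0.00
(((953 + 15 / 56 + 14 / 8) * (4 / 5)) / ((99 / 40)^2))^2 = 15556.15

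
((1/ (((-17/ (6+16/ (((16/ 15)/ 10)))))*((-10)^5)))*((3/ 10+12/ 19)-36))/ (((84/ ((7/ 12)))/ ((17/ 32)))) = -28873/ 2432000000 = -0.00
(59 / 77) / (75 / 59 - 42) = -3481 / 185031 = -0.02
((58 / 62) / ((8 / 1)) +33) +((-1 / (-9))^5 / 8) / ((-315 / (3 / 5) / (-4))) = 254608954549 / 7688179800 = 33.12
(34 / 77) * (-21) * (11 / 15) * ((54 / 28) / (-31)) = 0.42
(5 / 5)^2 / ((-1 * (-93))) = 1 / 93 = 0.01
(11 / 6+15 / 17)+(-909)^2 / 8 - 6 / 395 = 16645865957 / 161160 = 103287.83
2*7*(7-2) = 70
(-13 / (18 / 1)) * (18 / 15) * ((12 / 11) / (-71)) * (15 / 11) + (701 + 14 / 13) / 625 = 79677557 / 69801875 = 1.14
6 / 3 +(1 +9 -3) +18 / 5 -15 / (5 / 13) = -132 / 5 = -26.40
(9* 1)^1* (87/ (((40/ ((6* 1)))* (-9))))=-261/ 20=-13.05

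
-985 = -985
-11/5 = -2.20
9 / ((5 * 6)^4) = 1 / 90000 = 0.00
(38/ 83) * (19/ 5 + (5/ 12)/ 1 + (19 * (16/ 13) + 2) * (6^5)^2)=22747375473691/ 32370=702730166.01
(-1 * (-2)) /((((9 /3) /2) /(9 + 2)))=44 /3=14.67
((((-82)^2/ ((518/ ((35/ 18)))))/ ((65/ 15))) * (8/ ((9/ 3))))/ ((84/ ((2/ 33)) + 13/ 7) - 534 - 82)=470680/ 23389587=0.02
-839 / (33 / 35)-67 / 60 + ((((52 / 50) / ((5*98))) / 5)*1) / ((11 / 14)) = -514532063 / 577500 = -890.96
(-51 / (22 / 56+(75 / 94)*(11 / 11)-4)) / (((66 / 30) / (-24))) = -198.05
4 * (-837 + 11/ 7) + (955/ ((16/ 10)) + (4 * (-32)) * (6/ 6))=-160879/ 56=-2872.84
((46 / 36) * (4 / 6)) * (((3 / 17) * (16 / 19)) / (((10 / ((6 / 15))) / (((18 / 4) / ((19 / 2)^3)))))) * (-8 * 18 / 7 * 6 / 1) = -0.00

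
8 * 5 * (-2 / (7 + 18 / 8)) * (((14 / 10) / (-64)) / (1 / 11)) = 77 / 37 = 2.08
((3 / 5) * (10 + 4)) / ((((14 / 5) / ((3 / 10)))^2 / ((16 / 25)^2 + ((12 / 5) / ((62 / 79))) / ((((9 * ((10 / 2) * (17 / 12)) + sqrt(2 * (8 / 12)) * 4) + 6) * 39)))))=2618627643 / 66116903125 - 68256 * sqrt(3) / 16396991975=0.04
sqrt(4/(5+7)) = 0.58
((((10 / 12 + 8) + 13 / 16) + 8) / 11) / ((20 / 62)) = 4.97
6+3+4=13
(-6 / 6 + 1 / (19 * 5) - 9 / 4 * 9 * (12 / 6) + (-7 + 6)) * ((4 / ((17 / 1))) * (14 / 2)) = -113022 / 1615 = -69.98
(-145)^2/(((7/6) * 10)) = 12615/7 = 1802.14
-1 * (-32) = 32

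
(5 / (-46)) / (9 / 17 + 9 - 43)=0.00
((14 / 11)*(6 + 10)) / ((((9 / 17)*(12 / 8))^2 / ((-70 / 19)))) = -118.97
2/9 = 0.22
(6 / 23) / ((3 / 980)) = 1960 / 23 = 85.22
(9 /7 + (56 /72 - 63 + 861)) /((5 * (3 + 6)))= 50404 /2835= 17.78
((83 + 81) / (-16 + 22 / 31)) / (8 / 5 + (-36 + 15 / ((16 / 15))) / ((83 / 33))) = 1.51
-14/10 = -7/5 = -1.40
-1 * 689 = -689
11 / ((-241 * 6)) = -11 / 1446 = -0.01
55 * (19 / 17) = 1045 / 17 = 61.47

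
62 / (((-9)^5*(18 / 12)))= -124 / 177147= -0.00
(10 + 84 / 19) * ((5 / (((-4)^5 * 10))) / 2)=-137 / 38912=-0.00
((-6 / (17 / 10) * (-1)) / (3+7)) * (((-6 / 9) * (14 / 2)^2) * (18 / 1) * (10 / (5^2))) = -7056 / 85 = -83.01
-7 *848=-5936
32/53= 0.60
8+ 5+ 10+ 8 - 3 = 28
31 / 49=0.63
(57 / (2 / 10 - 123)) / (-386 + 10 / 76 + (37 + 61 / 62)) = 167865 / 125811056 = 0.00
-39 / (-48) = 13 / 16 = 0.81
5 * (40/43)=200/43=4.65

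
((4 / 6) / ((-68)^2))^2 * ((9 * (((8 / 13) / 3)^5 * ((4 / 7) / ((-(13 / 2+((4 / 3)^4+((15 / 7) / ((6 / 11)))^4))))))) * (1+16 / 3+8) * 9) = -483295232 / 23917396311076017685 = -0.00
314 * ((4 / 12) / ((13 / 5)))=1570 / 39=40.26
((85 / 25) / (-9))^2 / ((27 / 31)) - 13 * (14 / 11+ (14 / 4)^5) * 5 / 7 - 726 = -108057992657 / 19245600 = -5614.69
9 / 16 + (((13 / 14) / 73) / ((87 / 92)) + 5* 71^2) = 17929028641 / 711312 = 25205.58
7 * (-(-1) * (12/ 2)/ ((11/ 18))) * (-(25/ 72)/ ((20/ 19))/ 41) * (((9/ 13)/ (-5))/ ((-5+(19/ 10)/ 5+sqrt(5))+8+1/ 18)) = 624564675/ 16153925216 - 181794375 * sqrt(5)/ 16153925216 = 0.01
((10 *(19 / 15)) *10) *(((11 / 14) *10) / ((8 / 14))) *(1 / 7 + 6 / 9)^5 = 7418752825 / 12252303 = 605.50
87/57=29/19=1.53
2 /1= 2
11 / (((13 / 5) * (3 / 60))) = 1100 / 13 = 84.62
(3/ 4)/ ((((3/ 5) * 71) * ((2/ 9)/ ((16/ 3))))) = 30/ 71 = 0.42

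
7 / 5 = 1.40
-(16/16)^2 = -1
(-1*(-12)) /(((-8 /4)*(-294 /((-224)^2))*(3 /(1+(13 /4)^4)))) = 38422.67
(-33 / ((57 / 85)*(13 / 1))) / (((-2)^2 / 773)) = -722755 / 988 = -731.53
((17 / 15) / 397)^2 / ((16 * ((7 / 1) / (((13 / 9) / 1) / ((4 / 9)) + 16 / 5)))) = 12427 / 26478312000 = 0.00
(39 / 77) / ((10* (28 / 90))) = 351 / 2156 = 0.16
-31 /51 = -0.61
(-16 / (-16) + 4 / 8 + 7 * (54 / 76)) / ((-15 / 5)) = -41 / 19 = -2.16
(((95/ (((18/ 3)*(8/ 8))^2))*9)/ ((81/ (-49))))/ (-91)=665/ 4212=0.16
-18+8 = -10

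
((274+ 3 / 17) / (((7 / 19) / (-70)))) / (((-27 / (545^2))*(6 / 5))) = 657605924375 / 1377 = 477564215.23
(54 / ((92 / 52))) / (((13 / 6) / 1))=324 / 23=14.09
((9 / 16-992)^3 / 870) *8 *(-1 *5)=137644218643 / 3072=44806060.76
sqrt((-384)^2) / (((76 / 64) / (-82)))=-503808 / 19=-26516.21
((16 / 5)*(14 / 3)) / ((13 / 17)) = 3808 / 195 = 19.53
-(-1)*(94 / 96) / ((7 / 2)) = 47 / 168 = 0.28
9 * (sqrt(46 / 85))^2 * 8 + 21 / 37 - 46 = -20341 / 3145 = -6.47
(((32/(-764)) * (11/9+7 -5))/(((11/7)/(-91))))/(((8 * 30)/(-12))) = -36946/94545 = -0.39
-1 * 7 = -7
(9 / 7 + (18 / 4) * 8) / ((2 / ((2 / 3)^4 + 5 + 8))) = 246.04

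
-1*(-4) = 4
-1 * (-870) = 870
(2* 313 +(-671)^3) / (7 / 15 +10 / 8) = -175987039.81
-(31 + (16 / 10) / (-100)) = -3873 / 125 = -30.98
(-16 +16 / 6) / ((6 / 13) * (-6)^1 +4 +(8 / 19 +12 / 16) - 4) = 39520 / 4737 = 8.34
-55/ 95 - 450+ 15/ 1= -8276/ 19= -435.58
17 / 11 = 1.55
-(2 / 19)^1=-2 / 19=-0.11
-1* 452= -452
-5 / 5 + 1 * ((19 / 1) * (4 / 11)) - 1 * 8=-2.09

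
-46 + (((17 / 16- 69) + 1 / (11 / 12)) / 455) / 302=-17115125 / 372064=-46.00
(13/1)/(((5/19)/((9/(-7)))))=-63.51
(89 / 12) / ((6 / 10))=445 / 36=12.36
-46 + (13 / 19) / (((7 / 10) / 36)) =-1438 / 133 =-10.81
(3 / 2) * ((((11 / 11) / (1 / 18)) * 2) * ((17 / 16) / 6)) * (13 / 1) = 1989 / 16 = 124.31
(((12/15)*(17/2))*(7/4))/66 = 119/660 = 0.18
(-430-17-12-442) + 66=-835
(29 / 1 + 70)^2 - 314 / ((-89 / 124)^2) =72805657 / 7921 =9191.47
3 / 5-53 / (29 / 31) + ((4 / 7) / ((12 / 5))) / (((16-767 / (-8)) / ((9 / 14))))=-71288948 / 1271795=-56.05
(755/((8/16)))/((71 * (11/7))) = 10570/781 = 13.53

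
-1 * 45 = -45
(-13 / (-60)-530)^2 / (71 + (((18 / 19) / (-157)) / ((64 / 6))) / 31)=13347993638791 / 3376584675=3953.10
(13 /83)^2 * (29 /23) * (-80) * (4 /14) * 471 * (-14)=738678720 /158447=4661.99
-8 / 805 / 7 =-8 / 5635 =-0.00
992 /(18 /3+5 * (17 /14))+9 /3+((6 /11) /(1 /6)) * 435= 2804885 /1859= 1508.81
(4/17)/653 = 4/11101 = 0.00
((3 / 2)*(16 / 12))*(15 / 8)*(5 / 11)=75 / 44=1.70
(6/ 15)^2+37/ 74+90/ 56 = 2.27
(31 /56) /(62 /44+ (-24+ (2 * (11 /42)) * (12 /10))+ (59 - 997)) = -1705 /2956684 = -0.00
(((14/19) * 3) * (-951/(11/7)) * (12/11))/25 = -3355128/57475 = -58.38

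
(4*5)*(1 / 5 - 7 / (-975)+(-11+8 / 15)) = -40012 / 195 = -205.19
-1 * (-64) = 64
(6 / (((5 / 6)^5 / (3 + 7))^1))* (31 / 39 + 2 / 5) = 7247232 / 40625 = 178.39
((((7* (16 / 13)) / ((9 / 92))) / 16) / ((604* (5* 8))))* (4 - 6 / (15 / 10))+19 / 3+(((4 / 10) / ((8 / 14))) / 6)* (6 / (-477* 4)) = 120833 / 19080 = 6.33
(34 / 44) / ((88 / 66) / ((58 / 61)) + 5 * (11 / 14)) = 10353 / 71423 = 0.14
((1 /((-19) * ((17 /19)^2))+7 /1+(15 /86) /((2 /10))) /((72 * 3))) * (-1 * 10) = -323365 /894744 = -0.36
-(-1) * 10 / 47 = 10 / 47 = 0.21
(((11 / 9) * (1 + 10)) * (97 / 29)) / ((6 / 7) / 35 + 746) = 261415 / 4336776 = 0.06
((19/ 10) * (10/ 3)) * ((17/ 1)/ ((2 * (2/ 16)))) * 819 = 352716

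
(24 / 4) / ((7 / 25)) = 150 / 7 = 21.43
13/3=4.33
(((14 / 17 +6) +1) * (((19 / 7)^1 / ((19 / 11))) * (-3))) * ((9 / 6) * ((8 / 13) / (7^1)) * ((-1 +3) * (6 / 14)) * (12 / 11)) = -49248 / 10829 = -4.55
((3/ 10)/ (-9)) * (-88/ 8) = 11/ 30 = 0.37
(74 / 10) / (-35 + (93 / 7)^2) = 1813 / 34670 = 0.05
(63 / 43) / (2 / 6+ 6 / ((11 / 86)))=2079 / 67037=0.03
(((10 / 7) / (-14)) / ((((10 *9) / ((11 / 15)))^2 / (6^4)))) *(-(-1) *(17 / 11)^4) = -334084 / 6670125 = -0.05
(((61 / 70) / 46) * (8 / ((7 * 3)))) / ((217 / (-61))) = -7442 / 3668385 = -0.00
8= 8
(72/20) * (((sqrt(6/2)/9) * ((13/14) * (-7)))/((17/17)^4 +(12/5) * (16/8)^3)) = -13 * sqrt(3)/101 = -0.22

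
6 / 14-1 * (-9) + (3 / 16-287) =-31067 / 112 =-277.38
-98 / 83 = -1.18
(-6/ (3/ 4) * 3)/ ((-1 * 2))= 12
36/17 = 2.12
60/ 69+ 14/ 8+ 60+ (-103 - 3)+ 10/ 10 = -3899/ 92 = -42.38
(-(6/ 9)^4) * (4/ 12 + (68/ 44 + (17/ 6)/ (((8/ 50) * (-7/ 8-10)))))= -11504/ 232551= -0.05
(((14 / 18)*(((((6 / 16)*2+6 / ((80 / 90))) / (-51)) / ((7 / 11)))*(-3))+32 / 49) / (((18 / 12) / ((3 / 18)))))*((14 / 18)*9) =5959 / 6426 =0.93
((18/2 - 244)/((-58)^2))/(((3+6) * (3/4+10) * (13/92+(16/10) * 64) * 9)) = -108100/138167576307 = -0.00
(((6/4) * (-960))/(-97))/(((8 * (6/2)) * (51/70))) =1400/1649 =0.85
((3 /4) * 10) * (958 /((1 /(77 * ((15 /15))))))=553245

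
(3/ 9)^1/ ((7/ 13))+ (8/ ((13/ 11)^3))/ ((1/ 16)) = 3606289/ 46137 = 78.16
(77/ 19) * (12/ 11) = 4.42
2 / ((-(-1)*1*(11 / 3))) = 6 / 11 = 0.55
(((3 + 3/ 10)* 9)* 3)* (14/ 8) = 6237/ 40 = 155.92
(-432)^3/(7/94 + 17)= -2526142464/535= -4721761.61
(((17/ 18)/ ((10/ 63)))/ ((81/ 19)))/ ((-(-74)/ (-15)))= -2261/ 7992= -0.28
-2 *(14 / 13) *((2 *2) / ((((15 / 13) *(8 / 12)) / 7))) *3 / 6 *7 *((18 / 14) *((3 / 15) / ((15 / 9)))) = -5292 / 125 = -42.34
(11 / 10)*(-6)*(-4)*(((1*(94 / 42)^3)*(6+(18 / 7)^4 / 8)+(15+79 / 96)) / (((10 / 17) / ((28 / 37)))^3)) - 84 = 1831204041395741 / 228033474375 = 8030.42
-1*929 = -929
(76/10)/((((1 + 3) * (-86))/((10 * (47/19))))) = -47/86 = -0.55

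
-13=-13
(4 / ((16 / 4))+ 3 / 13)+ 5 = 81 / 13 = 6.23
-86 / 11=-7.82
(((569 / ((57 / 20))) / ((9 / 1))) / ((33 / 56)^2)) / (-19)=-35687680 / 10614483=-3.36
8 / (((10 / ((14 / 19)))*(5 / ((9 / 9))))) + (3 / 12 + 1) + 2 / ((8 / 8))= 6399 / 1900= 3.37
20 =20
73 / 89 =0.82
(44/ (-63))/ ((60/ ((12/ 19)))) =-44/ 5985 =-0.01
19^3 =6859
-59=-59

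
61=61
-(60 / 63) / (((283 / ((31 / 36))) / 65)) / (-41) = 10075 / 2192967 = 0.00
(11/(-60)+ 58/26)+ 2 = 3157/780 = 4.05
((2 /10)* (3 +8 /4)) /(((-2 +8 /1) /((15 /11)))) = 5 /22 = 0.23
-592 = -592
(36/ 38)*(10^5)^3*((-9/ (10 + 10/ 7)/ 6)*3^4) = -10071710526315789.47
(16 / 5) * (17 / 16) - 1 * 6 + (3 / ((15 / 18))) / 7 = -73 / 35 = -2.09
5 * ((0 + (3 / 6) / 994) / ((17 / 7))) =5 / 4828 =0.00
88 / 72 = 11 / 9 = 1.22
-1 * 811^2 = -657721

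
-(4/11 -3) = 29/11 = 2.64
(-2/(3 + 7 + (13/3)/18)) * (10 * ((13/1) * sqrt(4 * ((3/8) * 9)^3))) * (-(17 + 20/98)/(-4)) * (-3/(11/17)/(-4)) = -6111669915 * sqrt(6)/9538144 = -1569.54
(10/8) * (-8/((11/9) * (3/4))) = -120/11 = -10.91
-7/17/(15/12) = -28/85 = -0.33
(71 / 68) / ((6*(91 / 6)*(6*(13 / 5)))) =355 / 482664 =0.00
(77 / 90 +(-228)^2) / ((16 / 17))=79536829 / 1440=55233.91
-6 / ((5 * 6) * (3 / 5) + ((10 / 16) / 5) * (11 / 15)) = -0.33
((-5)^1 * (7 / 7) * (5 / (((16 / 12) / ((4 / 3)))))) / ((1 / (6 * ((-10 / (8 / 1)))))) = 375 / 2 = 187.50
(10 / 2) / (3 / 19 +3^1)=19 / 12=1.58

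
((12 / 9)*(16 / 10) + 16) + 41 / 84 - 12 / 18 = 7541 / 420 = 17.95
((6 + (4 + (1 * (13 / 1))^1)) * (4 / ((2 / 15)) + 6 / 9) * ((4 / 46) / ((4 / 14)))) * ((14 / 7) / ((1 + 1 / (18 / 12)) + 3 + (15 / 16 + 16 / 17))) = 50048 / 763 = 65.59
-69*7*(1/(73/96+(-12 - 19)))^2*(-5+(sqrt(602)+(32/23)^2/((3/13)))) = -4451328*sqrt(602)/8427409 - 346881024/193830407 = -14.75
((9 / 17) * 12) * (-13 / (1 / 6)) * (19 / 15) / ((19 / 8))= -22464 / 85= -264.28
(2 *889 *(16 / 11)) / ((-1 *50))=-14224 / 275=-51.72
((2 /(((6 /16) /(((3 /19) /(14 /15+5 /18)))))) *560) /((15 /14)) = 363.42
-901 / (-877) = 1.03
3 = 3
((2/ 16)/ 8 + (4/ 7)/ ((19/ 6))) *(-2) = -0.39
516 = 516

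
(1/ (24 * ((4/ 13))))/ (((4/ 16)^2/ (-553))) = -7189/ 6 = -1198.17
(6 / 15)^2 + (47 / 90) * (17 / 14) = 5003 / 6300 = 0.79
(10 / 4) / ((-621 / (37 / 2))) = -185 / 2484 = -0.07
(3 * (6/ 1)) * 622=11196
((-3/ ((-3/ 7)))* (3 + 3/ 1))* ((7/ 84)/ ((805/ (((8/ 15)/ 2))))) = 2/ 1725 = 0.00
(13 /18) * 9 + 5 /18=61 /9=6.78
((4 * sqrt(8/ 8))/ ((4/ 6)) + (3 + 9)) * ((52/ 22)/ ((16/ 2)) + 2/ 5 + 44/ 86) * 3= 308313/ 4730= 65.18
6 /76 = 3 /38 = 0.08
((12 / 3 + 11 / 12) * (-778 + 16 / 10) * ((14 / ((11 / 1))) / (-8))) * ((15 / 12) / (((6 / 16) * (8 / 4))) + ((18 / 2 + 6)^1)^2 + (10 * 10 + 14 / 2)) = 24316201 / 120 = 202635.01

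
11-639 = -628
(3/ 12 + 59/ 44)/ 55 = 7/ 242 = 0.03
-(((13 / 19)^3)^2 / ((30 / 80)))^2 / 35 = -1491077447838784 / 697194199505840715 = -0.00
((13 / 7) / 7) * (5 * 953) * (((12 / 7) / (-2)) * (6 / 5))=-446004 / 343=-1300.30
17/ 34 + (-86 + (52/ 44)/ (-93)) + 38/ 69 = -3998141/ 47058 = -84.96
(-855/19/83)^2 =2025/6889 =0.29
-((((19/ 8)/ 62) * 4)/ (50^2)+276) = -85560019/ 310000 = -276.00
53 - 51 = 2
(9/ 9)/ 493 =1/ 493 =0.00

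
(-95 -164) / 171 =-259 / 171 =-1.51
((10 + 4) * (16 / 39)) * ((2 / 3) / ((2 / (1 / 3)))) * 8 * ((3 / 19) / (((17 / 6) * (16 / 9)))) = 672 / 4199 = 0.16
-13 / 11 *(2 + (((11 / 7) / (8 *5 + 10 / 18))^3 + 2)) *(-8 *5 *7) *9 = 62447473107864 / 5242004075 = 11912.90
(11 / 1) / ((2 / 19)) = 209 / 2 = 104.50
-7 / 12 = -0.58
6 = 6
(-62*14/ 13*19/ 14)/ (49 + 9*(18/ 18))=-589/ 377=-1.56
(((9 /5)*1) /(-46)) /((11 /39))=-351 /2530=-0.14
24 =24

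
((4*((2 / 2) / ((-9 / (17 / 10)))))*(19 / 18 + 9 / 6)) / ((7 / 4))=-3128 / 2835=-1.10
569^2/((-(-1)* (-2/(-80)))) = 12950440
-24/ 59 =-0.41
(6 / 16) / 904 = 3 / 7232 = 0.00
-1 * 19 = -19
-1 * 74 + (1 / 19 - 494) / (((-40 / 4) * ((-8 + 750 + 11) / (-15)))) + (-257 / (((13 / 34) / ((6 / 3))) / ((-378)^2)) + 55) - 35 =-23816781815473 / 123994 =-192080115.29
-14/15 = -0.93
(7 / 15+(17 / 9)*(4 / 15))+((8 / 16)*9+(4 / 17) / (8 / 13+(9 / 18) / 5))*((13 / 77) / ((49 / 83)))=1262339497 / 536860170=2.35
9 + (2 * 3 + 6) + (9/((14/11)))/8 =2451/112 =21.88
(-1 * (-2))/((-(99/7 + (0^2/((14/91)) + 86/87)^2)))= -105966/801103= -0.13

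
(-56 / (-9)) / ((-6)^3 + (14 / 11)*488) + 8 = 40181 / 5013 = 8.02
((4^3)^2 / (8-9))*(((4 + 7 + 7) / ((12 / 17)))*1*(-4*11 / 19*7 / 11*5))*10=146227200 / 19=7696168.42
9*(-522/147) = -1566/49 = -31.96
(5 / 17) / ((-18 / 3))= -5 / 102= -0.05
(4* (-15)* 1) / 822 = -10 / 137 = -0.07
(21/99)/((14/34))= 17/33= 0.52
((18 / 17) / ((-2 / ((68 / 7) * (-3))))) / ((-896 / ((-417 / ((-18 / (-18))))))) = 11259 / 1568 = 7.18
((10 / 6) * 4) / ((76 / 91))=455 / 57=7.98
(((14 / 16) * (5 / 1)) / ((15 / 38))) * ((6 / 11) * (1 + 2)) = 18.14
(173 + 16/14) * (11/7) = 273.65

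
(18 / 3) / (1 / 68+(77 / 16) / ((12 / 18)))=3264 / 3935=0.83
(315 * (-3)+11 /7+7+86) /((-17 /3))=17859 /119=150.08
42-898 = -856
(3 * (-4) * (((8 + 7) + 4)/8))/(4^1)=-57/8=-7.12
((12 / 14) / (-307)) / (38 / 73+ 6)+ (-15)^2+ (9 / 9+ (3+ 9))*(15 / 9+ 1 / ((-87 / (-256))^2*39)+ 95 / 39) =3266012858929 / 11613767634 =281.22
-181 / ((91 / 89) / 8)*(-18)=2319696 / 91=25491.16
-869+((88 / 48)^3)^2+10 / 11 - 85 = -469654333 / 513216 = -915.12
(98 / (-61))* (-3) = 294 / 61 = 4.82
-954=-954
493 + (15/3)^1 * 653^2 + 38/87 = 185530844/87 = 2132538.44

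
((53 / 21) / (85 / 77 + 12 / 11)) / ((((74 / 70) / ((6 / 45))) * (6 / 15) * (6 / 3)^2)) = 20405 / 225108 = 0.09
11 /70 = 0.16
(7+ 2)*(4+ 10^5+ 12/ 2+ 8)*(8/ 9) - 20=800124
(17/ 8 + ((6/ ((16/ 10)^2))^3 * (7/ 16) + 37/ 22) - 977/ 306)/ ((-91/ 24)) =-787413641/ 477954048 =-1.65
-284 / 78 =-142 / 39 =-3.64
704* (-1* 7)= -4928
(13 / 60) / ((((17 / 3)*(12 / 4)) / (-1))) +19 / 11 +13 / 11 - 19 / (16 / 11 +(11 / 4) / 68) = -9.81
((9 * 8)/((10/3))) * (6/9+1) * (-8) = -288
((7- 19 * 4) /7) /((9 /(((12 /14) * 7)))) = -46 /7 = -6.57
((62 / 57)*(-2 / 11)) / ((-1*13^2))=124 / 105963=0.00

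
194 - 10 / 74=7173 / 37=193.86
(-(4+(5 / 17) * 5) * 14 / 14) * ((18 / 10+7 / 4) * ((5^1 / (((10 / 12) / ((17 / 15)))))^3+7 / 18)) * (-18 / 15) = 7336.81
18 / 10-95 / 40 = -23 / 40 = -0.58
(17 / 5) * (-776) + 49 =-12947 / 5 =-2589.40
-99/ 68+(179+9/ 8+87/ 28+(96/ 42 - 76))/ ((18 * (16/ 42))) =14.52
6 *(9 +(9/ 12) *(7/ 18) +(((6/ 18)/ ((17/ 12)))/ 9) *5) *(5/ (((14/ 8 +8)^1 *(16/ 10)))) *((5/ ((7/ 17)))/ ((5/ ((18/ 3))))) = 288325/ 1092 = 264.03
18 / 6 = 3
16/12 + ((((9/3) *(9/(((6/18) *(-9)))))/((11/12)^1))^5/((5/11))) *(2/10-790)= 15824663520236/99825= 158524052.29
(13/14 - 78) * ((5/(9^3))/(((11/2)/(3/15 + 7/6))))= -44239/336798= -0.13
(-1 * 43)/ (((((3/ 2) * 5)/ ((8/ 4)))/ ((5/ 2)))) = -28.67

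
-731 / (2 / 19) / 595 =-817 / 70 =-11.67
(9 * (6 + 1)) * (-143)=-9009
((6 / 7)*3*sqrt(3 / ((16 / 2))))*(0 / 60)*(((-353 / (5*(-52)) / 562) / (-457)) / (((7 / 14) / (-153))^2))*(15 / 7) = 0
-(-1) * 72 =72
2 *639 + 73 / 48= 61417 / 48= 1279.52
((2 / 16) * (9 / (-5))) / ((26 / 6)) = -27 / 520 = -0.05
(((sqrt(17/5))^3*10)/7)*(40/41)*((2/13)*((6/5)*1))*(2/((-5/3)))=-19584*sqrt(85)/93275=-1.94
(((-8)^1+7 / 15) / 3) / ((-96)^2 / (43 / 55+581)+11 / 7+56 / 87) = -122333687 / 879638055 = -0.14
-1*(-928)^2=-861184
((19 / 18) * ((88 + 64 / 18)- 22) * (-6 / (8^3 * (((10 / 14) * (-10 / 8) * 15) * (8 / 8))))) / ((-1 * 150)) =-41629 / 97200000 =-0.00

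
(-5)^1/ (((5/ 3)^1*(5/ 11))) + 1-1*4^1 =-48/ 5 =-9.60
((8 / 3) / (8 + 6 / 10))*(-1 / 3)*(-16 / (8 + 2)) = 64 / 387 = 0.17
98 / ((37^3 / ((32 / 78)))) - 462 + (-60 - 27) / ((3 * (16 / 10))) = -7587756203 / 15803736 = -480.12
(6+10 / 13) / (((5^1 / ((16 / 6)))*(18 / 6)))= 704 / 585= 1.20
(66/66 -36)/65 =-7/13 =-0.54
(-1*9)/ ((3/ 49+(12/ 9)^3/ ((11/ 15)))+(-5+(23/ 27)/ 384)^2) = -521460301824/ 1638044068043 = -0.32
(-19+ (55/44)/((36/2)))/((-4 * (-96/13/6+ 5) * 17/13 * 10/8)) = 230347/299880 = 0.77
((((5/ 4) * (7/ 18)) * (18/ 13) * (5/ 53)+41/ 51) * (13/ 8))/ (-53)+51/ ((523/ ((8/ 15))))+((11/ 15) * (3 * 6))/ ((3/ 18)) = 949747358857/ 11987913120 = 79.23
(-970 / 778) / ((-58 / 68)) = 16490 / 11281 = 1.46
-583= -583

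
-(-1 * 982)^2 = -964324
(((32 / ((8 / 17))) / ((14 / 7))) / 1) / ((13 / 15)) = 510 / 13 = 39.23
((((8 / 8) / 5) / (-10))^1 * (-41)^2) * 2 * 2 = -3362 / 25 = -134.48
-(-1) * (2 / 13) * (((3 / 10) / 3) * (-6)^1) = -6 / 65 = -0.09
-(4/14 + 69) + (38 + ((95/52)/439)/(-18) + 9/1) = -64101689/2876328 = -22.29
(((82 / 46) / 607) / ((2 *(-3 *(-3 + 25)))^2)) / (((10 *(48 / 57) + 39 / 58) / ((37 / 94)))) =835867 / 114570632209968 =0.00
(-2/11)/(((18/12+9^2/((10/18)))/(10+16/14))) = -520/37807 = -0.01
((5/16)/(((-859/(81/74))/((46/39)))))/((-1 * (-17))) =-3105/112384688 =-0.00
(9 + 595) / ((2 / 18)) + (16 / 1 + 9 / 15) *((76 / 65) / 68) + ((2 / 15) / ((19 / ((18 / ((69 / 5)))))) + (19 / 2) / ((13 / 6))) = 13136111874 / 2414425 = 5440.68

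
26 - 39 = -13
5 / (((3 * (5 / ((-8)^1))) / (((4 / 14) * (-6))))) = 32 / 7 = 4.57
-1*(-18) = 18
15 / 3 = 5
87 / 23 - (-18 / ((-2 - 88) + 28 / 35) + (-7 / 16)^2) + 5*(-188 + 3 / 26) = -15977450725 / 17069312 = -936.03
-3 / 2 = -1.50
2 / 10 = 1 / 5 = 0.20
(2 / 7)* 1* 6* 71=852 / 7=121.71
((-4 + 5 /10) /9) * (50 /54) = -175 /486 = -0.36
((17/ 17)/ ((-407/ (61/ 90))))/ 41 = -61/ 1501830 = -0.00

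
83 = 83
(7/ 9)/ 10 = 7/ 90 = 0.08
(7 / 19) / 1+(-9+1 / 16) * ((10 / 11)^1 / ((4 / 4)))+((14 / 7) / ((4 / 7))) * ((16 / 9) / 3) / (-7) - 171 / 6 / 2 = -22.30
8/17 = 0.47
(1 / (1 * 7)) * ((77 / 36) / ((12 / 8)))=11 / 54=0.20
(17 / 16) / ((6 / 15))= 2.66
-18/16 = -9/8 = -1.12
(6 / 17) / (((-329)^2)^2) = 6 / 199173939377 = 0.00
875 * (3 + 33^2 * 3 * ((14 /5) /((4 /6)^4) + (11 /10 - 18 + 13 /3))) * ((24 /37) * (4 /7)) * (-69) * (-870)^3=2866560951593700000 /37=77474620313343243.24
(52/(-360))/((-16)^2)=-13/23040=-0.00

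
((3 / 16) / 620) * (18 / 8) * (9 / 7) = 243 / 277760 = 0.00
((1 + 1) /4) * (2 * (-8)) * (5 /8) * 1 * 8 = -40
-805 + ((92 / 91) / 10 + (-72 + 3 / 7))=-398794 / 455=-876.47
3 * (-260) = -780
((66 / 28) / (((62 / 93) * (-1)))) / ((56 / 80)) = -495 / 98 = -5.05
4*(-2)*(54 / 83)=-432 / 83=-5.20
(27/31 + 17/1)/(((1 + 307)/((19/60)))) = 5263/286440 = 0.02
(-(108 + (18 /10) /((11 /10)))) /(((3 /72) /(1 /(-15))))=9648 /55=175.42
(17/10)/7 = 17/70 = 0.24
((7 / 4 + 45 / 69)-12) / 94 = -883 / 8648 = -0.10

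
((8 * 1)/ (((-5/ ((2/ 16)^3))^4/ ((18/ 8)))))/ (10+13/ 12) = 27/ 714038312960000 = 0.00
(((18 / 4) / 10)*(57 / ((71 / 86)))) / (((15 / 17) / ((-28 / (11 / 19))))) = -33250266 / 19525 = -1702.96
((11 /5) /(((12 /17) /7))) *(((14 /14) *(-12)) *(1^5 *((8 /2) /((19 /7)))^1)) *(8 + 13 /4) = -82467 /19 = -4340.37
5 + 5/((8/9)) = 10.62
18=18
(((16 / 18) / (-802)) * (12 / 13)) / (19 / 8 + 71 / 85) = -10880 / 34139937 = -0.00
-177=-177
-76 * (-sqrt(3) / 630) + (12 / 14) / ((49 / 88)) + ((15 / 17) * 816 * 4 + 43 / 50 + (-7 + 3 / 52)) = 38 * sqrt(3) / 315 + 1282166299 / 445900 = 2875.67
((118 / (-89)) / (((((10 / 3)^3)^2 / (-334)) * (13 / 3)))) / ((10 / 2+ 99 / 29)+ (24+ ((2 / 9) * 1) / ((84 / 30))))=39369129597 / 17171326250000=0.00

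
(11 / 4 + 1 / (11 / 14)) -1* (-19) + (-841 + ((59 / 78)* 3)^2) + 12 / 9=-4525705 / 5577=-811.49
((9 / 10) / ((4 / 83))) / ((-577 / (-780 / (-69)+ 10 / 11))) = -230823 / 583924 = -0.40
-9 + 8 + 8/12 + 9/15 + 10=154/15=10.27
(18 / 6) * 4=12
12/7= 1.71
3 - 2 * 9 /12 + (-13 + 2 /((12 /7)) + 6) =-13 /3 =-4.33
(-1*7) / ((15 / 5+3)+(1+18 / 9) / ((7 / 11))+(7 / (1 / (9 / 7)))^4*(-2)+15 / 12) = 196 / 367081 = 0.00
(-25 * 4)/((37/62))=-6200/37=-167.57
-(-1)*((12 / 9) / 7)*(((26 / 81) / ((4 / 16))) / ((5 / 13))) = 0.64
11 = 11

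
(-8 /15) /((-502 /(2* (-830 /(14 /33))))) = -7304 /1757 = -4.16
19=19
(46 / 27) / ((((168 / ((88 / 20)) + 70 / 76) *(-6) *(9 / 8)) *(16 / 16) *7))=-76912 / 83408535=-0.00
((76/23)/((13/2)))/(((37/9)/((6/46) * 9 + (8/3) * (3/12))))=57912/254449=0.23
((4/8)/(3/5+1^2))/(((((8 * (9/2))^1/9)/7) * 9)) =35/576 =0.06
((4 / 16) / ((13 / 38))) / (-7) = -19 / 182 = -0.10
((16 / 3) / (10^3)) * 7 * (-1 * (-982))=13748 / 375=36.66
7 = 7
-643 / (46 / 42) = -13503 / 23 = -587.09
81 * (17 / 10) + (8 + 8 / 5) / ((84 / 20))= 9799 / 70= 139.99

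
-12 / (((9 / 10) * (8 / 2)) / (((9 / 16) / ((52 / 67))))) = -1005 / 416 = -2.42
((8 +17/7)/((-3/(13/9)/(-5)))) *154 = 104390/27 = 3866.30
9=9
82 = 82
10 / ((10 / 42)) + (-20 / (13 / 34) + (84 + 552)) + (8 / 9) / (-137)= 10029118 / 16029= 625.69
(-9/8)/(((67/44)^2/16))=-34848/4489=-7.76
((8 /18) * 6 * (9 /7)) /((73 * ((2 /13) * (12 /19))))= 0.48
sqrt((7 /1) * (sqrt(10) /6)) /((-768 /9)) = -0.02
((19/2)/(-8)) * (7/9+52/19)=-601/144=-4.17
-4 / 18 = -2 / 9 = -0.22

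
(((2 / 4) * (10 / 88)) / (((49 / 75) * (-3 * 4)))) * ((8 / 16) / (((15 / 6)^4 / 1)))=-1 / 10780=-0.00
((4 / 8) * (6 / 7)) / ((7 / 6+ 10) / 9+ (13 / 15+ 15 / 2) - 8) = 405 / 1519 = 0.27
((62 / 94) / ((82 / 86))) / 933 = 1333 / 1797891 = 0.00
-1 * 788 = -788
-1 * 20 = -20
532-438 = 94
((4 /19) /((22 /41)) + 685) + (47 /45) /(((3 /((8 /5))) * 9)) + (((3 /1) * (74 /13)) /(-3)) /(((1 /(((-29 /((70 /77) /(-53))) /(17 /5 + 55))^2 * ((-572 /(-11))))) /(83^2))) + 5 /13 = -1709051432.37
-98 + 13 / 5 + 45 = -252 / 5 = -50.40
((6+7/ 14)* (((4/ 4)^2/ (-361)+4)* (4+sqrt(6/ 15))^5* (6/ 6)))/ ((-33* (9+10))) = -20059624/ 377245-105062906* sqrt(10)/ 9431125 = -88.40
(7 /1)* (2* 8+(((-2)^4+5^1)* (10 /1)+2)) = 1596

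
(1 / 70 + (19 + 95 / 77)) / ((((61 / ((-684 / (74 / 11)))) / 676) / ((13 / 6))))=-3904890678 / 78995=-49432.12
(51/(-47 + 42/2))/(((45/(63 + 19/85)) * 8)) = -2687/7800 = -0.34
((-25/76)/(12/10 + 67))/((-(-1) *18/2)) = -125/233244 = -0.00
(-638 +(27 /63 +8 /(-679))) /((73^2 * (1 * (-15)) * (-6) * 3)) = -432919 /976965570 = -0.00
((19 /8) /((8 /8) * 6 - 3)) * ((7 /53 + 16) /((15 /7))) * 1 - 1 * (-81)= 86.96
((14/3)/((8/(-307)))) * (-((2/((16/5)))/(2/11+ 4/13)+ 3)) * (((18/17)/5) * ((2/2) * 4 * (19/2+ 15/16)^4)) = 343131847176039/44564480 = 7699671.29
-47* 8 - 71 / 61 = -23007 / 61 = -377.16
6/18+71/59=272/177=1.54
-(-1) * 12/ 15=4/ 5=0.80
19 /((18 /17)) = 323 /18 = 17.94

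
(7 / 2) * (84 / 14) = 21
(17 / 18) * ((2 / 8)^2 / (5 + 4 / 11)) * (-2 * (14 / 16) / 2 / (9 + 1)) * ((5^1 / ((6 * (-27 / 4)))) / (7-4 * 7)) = -187 / 33032448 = -0.00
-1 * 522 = -522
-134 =-134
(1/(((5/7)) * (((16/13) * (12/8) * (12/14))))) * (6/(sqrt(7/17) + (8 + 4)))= 10829/24410 - 637 * sqrt(119)/292920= 0.42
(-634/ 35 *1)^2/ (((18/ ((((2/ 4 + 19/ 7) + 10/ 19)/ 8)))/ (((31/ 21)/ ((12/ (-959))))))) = -84928579817/ 84460320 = -1005.54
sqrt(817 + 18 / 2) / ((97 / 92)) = 27.26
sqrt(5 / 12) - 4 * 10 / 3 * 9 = -119.35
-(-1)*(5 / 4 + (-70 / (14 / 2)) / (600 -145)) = 447 / 364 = 1.23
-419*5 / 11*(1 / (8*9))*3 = -2095 / 264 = -7.94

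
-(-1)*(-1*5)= -5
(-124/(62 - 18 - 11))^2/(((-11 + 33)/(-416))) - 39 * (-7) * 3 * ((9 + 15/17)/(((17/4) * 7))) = 17554784/3461931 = 5.07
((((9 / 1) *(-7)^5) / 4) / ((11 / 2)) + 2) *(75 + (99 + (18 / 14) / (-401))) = -73856720571 / 61754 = -1195982.78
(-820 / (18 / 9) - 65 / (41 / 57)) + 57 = -18178 / 41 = -443.37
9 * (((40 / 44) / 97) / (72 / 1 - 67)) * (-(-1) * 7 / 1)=126 / 1067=0.12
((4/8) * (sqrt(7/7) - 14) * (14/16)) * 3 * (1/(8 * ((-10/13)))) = 3549/1280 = 2.77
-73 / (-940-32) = 73 / 972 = 0.08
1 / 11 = 0.09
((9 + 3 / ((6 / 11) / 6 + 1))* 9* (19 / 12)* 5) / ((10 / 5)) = 13395 / 32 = 418.59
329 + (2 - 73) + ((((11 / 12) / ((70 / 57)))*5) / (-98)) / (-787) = 1114316657 / 4319056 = 258.00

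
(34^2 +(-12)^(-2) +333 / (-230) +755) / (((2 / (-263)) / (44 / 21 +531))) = -18621012122243 / 139104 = -133863958.78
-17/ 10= -1.70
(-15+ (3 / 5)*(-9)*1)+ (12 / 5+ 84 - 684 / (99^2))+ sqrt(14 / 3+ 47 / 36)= sqrt(215) / 6+ 71798 / 1089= 68.37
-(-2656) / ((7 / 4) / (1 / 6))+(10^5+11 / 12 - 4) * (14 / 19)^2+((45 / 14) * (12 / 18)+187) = 54734.05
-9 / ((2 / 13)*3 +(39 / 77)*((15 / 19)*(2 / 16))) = -456456 / 25943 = -17.59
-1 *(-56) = 56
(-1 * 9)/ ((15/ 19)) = -57/ 5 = -11.40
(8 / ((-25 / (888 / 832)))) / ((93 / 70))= -0.26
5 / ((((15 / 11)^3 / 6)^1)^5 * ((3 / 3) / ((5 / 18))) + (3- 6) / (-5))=1670899267766260400 / 216726204368279373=7.71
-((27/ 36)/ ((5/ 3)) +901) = -18029/ 20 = -901.45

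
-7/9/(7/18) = -2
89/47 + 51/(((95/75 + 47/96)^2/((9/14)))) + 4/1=429239779/25978169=16.52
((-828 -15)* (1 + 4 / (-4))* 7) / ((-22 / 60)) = 0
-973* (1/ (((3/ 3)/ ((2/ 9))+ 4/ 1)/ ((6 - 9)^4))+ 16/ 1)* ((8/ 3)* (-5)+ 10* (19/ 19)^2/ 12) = 310501.47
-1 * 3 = -3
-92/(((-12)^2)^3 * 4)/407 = -23/1215295488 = -0.00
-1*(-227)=227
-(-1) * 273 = 273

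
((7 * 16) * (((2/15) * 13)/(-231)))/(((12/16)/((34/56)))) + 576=5980448/10395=575.32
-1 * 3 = -3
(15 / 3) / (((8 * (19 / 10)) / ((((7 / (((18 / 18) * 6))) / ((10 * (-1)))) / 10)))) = -7 / 1824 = -0.00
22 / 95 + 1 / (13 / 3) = 571 / 1235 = 0.46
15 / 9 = 5 / 3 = 1.67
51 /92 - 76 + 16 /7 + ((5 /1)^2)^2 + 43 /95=33789267 /61180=552.29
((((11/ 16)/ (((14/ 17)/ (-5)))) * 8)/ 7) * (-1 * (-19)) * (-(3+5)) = 35530/ 49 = 725.10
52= 52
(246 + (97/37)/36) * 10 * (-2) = -1638845/333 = -4921.46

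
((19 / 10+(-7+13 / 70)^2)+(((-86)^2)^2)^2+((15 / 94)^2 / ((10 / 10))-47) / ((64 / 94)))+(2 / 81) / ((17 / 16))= 30364453318276416469853837 / 10147939200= 2992179271065835.36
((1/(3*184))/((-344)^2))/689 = 1/45006494208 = 0.00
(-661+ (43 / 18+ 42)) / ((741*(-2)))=11099 / 26676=0.42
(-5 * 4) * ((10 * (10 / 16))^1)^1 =-125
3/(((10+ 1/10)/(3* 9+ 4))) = 930/101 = 9.21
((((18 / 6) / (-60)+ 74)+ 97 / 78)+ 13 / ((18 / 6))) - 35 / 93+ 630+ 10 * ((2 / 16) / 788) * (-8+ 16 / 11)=37157570537 / 52398060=709.14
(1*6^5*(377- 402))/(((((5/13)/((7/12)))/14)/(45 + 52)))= -400392720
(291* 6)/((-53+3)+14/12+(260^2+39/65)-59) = 52380/2024783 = 0.03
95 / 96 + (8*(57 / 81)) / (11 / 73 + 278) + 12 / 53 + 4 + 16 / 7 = 48957723557 / 6508645920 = 7.52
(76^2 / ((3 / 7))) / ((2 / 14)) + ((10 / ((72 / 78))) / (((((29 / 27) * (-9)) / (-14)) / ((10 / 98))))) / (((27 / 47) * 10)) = 1034172751 / 10962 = 94341.61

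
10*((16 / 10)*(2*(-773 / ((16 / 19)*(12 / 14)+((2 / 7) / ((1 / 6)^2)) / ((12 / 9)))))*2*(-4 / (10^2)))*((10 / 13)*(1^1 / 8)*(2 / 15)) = 1644944 / 546975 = 3.01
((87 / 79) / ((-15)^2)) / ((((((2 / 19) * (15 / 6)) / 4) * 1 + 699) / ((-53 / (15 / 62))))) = -7242344 / 4721839875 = -0.00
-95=-95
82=82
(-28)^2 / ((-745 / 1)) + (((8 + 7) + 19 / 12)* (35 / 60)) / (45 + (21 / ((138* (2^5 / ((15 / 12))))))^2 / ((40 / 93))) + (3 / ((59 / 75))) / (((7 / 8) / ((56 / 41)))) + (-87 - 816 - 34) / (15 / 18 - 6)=234031857353814427306 / 1255062161423957625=186.47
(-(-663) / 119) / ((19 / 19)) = 39 / 7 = 5.57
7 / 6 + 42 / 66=119 / 66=1.80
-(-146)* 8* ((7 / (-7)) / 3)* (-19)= 22192 / 3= 7397.33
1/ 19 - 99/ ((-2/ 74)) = 69598/ 19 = 3663.05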